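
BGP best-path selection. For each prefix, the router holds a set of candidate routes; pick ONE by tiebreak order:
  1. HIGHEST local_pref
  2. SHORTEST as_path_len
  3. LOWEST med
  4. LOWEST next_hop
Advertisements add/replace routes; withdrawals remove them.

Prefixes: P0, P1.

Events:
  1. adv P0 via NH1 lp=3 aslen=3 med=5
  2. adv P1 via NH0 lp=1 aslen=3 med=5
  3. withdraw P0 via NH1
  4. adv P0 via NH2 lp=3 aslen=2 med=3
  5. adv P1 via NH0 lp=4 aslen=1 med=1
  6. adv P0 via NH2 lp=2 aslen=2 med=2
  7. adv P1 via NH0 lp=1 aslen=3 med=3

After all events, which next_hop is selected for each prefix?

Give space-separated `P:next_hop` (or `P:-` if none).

Answer: P0:NH2 P1:NH0

Derivation:
Op 1: best P0=NH1 P1=-
Op 2: best P0=NH1 P1=NH0
Op 3: best P0=- P1=NH0
Op 4: best P0=NH2 P1=NH0
Op 5: best P0=NH2 P1=NH0
Op 6: best P0=NH2 P1=NH0
Op 7: best P0=NH2 P1=NH0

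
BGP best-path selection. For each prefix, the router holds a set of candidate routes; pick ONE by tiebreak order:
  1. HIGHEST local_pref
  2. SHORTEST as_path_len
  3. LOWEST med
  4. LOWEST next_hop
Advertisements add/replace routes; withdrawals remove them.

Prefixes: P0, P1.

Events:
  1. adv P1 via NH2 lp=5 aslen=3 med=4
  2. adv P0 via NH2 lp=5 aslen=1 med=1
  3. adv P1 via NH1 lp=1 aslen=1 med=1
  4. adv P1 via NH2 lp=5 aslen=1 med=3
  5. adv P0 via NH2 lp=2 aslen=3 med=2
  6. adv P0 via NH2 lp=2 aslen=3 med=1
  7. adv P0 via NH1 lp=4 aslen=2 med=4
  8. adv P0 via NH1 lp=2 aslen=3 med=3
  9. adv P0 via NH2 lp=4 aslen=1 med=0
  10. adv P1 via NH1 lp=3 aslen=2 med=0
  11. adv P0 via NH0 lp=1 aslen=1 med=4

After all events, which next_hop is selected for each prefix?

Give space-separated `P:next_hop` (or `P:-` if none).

Answer: P0:NH2 P1:NH2

Derivation:
Op 1: best P0=- P1=NH2
Op 2: best P0=NH2 P1=NH2
Op 3: best P0=NH2 P1=NH2
Op 4: best P0=NH2 P1=NH2
Op 5: best P0=NH2 P1=NH2
Op 6: best P0=NH2 P1=NH2
Op 7: best P0=NH1 P1=NH2
Op 8: best P0=NH2 P1=NH2
Op 9: best P0=NH2 P1=NH2
Op 10: best P0=NH2 P1=NH2
Op 11: best P0=NH2 P1=NH2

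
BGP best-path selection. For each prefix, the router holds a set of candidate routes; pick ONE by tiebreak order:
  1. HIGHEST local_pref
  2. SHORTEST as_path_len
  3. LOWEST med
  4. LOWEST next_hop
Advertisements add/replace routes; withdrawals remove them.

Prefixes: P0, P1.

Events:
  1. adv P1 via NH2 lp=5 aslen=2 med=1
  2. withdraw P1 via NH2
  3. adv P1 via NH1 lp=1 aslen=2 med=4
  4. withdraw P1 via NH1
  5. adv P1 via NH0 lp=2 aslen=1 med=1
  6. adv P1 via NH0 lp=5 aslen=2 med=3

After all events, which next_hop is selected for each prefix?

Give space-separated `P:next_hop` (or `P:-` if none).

Answer: P0:- P1:NH0

Derivation:
Op 1: best P0=- P1=NH2
Op 2: best P0=- P1=-
Op 3: best P0=- P1=NH1
Op 4: best P0=- P1=-
Op 5: best P0=- P1=NH0
Op 6: best P0=- P1=NH0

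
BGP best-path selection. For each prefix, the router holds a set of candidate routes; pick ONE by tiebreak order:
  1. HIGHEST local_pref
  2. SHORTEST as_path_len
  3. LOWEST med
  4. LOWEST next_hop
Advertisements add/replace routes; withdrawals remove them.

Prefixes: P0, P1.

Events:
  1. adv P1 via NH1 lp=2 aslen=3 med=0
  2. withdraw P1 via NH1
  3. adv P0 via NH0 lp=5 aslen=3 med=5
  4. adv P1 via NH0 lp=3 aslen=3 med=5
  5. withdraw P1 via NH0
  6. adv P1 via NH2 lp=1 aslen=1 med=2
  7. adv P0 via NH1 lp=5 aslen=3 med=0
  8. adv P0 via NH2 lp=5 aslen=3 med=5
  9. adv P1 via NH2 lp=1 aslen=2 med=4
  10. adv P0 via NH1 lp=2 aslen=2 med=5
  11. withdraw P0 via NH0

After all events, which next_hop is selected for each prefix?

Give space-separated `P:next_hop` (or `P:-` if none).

Answer: P0:NH2 P1:NH2

Derivation:
Op 1: best P0=- P1=NH1
Op 2: best P0=- P1=-
Op 3: best P0=NH0 P1=-
Op 4: best P0=NH0 P1=NH0
Op 5: best P0=NH0 P1=-
Op 6: best P0=NH0 P1=NH2
Op 7: best P0=NH1 P1=NH2
Op 8: best P0=NH1 P1=NH2
Op 9: best P0=NH1 P1=NH2
Op 10: best P0=NH0 P1=NH2
Op 11: best P0=NH2 P1=NH2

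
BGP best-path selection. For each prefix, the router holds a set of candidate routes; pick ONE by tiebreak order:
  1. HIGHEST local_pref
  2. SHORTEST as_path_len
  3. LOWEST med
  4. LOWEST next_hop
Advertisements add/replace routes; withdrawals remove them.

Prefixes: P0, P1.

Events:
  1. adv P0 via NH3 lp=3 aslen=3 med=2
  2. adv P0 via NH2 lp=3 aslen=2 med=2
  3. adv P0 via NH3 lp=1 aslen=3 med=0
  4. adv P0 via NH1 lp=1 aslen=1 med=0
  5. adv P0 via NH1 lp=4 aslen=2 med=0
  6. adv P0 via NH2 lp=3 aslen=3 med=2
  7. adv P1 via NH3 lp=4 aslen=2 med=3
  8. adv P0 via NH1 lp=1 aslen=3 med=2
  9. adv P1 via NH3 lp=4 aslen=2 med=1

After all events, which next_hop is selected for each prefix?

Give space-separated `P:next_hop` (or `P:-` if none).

Op 1: best P0=NH3 P1=-
Op 2: best P0=NH2 P1=-
Op 3: best P0=NH2 P1=-
Op 4: best P0=NH2 P1=-
Op 5: best P0=NH1 P1=-
Op 6: best P0=NH1 P1=-
Op 7: best P0=NH1 P1=NH3
Op 8: best P0=NH2 P1=NH3
Op 9: best P0=NH2 P1=NH3

Answer: P0:NH2 P1:NH3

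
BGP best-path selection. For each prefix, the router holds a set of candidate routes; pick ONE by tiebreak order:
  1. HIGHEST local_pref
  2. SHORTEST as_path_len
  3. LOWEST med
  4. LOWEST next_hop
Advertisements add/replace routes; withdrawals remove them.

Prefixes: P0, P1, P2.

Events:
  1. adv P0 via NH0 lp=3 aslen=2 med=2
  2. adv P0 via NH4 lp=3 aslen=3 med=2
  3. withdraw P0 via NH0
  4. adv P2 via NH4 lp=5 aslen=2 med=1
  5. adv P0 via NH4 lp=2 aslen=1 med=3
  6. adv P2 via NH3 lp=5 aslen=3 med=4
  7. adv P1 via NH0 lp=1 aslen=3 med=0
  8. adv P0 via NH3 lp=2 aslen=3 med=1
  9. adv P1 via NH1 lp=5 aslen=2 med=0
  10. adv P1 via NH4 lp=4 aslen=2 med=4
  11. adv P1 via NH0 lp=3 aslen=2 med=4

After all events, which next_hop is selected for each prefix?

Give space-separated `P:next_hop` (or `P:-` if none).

Answer: P0:NH4 P1:NH1 P2:NH4

Derivation:
Op 1: best P0=NH0 P1=- P2=-
Op 2: best P0=NH0 P1=- P2=-
Op 3: best P0=NH4 P1=- P2=-
Op 4: best P0=NH4 P1=- P2=NH4
Op 5: best P0=NH4 P1=- P2=NH4
Op 6: best P0=NH4 P1=- P2=NH4
Op 7: best P0=NH4 P1=NH0 P2=NH4
Op 8: best P0=NH4 P1=NH0 P2=NH4
Op 9: best P0=NH4 P1=NH1 P2=NH4
Op 10: best P0=NH4 P1=NH1 P2=NH4
Op 11: best P0=NH4 P1=NH1 P2=NH4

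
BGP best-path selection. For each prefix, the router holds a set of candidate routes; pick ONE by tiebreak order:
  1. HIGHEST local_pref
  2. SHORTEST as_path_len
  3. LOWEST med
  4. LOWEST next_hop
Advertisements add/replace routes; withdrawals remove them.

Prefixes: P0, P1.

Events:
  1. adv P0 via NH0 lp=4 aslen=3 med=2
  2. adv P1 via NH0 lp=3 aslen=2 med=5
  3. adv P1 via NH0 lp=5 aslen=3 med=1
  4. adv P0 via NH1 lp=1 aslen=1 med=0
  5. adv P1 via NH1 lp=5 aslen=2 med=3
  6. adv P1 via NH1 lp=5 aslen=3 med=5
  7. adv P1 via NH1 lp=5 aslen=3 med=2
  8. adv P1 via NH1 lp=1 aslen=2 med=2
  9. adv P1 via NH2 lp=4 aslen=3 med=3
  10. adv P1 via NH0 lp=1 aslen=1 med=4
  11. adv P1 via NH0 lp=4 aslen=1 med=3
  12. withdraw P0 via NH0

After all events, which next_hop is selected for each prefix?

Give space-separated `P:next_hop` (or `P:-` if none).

Answer: P0:NH1 P1:NH0

Derivation:
Op 1: best P0=NH0 P1=-
Op 2: best P0=NH0 P1=NH0
Op 3: best P0=NH0 P1=NH0
Op 4: best P0=NH0 P1=NH0
Op 5: best P0=NH0 P1=NH1
Op 6: best P0=NH0 P1=NH0
Op 7: best P0=NH0 P1=NH0
Op 8: best P0=NH0 P1=NH0
Op 9: best P0=NH0 P1=NH0
Op 10: best P0=NH0 P1=NH2
Op 11: best P0=NH0 P1=NH0
Op 12: best P0=NH1 P1=NH0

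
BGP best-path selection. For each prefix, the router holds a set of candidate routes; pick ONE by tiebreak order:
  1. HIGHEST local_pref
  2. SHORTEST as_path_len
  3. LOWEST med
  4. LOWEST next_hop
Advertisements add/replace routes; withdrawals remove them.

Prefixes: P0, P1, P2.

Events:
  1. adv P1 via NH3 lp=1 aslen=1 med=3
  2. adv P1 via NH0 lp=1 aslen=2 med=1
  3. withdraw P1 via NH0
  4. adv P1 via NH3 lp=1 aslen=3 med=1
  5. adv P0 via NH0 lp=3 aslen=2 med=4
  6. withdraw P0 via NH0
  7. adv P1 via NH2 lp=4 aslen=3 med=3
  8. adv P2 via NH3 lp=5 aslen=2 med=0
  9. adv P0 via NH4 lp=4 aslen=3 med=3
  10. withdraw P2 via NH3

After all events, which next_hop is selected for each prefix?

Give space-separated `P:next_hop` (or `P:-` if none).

Answer: P0:NH4 P1:NH2 P2:-

Derivation:
Op 1: best P0=- P1=NH3 P2=-
Op 2: best P0=- P1=NH3 P2=-
Op 3: best P0=- P1=NH3 P2=-
Op 4: best P0=- P1=NH3 P2=-
Op 5: best P0=NH0 P1=NH3 P2=-
Op 6: best P0=- P1=NH3 P2=-
Op 7: best P0=- P1=NH2 P2=-
Op 8: best P0=- P1=NH2 P2=NH3
Op 9: best P0=NH4 P1=NH2 P2=NH3
Op 10: best P0=NH4 P1=NH2 P2=-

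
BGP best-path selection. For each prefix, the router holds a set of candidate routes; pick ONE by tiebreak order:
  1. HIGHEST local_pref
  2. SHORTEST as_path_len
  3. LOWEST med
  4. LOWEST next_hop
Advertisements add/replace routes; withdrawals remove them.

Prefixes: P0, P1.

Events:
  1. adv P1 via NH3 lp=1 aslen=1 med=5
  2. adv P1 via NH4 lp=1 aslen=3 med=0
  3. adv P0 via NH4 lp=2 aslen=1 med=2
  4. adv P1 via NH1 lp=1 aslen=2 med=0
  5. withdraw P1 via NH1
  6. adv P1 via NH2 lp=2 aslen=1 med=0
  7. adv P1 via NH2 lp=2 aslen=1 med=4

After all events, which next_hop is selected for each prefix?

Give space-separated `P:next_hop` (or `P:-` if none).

Op 1: best P0=- P1=NH3
Op 2: best P0=- P1=NH3
Op 3: best P0=NH4 P1=NH3
Op 4: best P0=NH4 P1=NH3
Op 5: best P0=NH4 P1=NH3
Op 6: best P0=NH4 P1=NH2
Op 7: best P0=NH4 P1=NH2

Answer: P0:NH4 P1:NH2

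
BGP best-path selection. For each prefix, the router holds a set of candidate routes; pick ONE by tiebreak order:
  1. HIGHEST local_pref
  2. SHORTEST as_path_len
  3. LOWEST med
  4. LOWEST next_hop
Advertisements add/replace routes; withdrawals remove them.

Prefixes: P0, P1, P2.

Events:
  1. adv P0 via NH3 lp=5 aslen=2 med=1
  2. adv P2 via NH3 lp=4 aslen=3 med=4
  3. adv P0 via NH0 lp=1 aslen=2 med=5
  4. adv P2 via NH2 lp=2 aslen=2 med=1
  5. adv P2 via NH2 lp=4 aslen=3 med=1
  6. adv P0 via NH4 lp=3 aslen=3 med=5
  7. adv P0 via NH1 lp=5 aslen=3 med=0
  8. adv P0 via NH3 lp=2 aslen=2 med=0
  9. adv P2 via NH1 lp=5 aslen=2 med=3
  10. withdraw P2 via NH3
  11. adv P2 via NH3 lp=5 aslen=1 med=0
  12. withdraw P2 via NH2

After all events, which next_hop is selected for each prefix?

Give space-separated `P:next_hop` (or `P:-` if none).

Answer: P0:NH1 P1:- P2:NH3

Derivation:
Op 1: best P0=NH3 P1=- P2=-
Op 2: best P0=NH3 P1=- P2=NH3
Op 3: best P0=NH3 P1=- P2=NH3
Op 4: best P0=NH3 P1=- P2=NH3
Op 5: best P0=NH3 P1=- P2=NH2
Op 6: best P0=NH3 P1=- P2=NH2
Op 7: best P0=NH3 P1=- P2=NH2
Op 8: best P0=NH1 P1=- P2=NH2
Op 9: best P0=NH1 P1=- P2=NH1
Op 10: best P0=NH1 P1=- P2=NH1
Op 11: best P0=NH1 P1=- P2=NH3
Op 12: best P0=NH1 P1=- P2=NH3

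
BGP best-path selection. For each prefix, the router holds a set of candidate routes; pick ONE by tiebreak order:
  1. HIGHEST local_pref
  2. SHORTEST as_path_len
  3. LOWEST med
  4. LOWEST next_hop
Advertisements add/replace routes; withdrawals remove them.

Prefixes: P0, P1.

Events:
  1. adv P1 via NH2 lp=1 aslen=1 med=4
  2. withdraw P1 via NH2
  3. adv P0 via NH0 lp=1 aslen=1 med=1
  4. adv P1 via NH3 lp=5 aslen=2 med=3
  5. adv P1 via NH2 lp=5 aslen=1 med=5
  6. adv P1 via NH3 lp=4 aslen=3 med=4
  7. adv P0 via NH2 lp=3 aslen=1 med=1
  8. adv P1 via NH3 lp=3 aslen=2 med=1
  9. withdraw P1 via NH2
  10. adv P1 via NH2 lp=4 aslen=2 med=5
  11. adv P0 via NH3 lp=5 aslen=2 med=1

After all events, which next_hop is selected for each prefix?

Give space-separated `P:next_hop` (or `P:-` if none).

Op 1: best P0=- P1=NH2
Op 2: best P0=- P1=-
Op 3: best P0=NH0 P1=-
Op 4: best P0=NH0 P1=NH3
Op 5: best P0=NH0 P1=NH2
Op 6: best P0=NH0 P1=NH2
Op 7: best P0=NH2 P1=NH2
Op 8: best P0=NH2 P1=NH2
Op 9: best P0=NH2 P1=NH3
Op 10: best P0=NH2 P1=NH2
Op 11: best P0=NH3 P1=NH2

Answer: P0:NH3 P1:NH2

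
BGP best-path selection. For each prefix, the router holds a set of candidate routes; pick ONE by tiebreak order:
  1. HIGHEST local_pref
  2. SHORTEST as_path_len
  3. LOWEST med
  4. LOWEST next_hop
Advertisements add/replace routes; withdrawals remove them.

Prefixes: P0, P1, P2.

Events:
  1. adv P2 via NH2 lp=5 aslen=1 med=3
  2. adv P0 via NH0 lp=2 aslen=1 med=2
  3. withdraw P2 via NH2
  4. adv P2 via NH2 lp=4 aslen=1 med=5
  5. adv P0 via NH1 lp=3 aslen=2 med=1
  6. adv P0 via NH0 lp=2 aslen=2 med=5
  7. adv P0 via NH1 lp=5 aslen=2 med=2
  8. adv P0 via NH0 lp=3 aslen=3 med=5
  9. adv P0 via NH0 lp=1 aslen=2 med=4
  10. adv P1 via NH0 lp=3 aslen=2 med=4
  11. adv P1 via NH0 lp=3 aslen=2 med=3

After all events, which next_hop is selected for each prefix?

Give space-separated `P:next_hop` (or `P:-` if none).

Answer: P0:NH1 P1:NH0 P2:NH2

Derivation:
Op 1: best P0=- P1=- P2=NH2
Op 2: best P0=NH0 P1=- P2=NH2
Op 3: best P0=NH0 P1=- P2=-
Op 4: best P0=NH0 P1=- P2=NH2
Op 5: best P0=NH1 P1=- P2=NH2
Op 6: best P0=NH1 P1=- P2=NH2
Op 7: best P0=NH1 P1=- P2=NH2
Op 8: best P0=NH1 P1=- P2=NH2
Op 9: best P0=NH1 P1=- P2=NH2
Op 10: best P0=NH1 P1=NH0 P2=NH2
Op 11: best P0=NH1 P1=NH0 P2=NH2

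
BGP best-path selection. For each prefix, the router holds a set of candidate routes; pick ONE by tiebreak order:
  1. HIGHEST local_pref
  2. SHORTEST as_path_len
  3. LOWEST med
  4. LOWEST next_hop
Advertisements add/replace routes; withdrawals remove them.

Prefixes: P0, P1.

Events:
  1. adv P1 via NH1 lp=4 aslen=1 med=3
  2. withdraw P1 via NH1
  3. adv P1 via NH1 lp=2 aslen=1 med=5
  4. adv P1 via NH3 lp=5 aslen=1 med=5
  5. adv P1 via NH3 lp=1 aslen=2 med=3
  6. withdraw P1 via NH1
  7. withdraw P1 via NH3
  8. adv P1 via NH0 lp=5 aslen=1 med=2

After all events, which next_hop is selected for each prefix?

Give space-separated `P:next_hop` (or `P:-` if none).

Op 1: best P0=- P1=NH1
Op 2: best P0=- P1=-
Op 3: best P0=- P1=NH1
Op 4: best P0=- P1=NH3
Op 5: best P0=- P1=NH1
Op 6: best P0=- P1=NH3
Op 7: best P0=- P1=-
Op 8: best P0=- P1=NH0

Answer: P0:- P1:NH0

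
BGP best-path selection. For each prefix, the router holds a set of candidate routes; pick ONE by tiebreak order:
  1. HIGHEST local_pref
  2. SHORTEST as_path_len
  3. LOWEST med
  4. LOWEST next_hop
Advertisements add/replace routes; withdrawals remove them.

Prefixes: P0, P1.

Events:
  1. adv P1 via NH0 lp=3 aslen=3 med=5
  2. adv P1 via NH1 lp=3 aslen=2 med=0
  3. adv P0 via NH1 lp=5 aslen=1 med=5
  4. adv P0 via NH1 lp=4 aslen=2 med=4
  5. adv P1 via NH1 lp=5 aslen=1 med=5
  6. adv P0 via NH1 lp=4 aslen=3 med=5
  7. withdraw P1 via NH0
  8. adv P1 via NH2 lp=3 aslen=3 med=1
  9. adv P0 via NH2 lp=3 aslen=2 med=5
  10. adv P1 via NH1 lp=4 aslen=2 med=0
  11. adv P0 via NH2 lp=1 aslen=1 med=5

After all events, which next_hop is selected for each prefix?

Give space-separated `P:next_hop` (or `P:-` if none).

Answer: P0:NH1 P1:NH1

Derivation:
Op 1: best P0=- P1=NH0
Op 2: best P0=- P1=NH1
Op 3: best P0=NH1 P1=NH1
Op 4: best P0=NH1 P1=NH1
Op 5: best P0=NH1 P1=NH1
Op 6: best P0=NH1 P1=NH1
Op 7: best P0=NH1 P1=NH1
Op 8: best P0=NH1 P1=NH1
Op 9: best P0=NH1 P1=NH1
Op 10: best P0=NH1 P1=NH1
Op 11: best P0=NH1 P1=NH1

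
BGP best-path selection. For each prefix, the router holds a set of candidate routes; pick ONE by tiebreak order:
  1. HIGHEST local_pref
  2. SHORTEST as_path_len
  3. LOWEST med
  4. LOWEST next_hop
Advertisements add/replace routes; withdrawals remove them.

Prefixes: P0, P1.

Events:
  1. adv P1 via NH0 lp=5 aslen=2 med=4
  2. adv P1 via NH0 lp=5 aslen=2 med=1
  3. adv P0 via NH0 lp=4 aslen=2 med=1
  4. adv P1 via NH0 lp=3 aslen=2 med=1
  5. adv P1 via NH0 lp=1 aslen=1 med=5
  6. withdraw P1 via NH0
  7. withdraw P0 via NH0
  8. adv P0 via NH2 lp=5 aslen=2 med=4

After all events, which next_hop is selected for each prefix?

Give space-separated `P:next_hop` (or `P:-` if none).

Op 1: best P0=- P1=NH0
Op 2: best P0=- P1=NH0
Op 3: best P0=NH0 P1=NH0
Op 4: best P0=NH0 P1=NH0
Op 5: best P0=NH0 P1=NH0
Op 6: best P0=NH0 P1=-
Op 7: best P0=- P1=-
Op 8: best P0=NH2 P1=-

Answer: P0:NH2 P1:-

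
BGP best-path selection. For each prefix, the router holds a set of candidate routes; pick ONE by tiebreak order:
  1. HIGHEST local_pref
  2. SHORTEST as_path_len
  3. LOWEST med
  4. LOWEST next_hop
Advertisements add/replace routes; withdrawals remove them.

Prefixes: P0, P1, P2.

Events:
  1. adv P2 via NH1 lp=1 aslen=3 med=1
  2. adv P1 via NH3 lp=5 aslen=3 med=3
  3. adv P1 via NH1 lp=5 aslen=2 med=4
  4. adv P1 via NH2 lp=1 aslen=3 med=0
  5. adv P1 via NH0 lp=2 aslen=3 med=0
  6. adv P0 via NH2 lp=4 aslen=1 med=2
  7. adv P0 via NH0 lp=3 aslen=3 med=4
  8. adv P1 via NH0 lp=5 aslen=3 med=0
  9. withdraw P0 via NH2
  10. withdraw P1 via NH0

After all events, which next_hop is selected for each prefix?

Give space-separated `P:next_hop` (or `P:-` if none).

Op 1: best P0=- P1=- P2=NH1
Op 2: best P0=- P1=NH3 P2=NH1
Op 3: best P0=- P1=NH1 P2=NH1
Op 4: best P0=- P1=NH1 P2=NH1
Op 5: best P0=- P1=NH1 P2=NH1
Op 6: best P0=NH2 P1=NH1 P2=NH1
Op 7: best P0=NH2 P1=NH1 P2=NH1
Op 8: best P0=NH2 P1=NH1 P2=NH1
Op 9: best P0=NH0 P1=NH1 P2=NH1
Op 10: best P0=NH0 P1=NH1 P2=NH1

Answer: P0:NH0 P1:NH1 P2:NH1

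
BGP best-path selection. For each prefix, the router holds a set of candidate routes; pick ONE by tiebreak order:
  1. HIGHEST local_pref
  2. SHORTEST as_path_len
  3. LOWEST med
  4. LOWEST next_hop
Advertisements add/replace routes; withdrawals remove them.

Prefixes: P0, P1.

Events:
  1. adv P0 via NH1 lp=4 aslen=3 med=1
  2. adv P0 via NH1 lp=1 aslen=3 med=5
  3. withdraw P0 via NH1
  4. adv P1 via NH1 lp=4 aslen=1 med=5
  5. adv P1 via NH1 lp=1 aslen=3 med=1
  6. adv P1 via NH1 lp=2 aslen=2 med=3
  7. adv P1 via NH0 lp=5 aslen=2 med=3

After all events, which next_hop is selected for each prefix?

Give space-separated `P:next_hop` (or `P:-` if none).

Answer: P0:- P1:NH0

Derivation:
Op 1: best P0=NH1 P1=-
Op 2: best P0=NH1 P1=-
Op 3: best P0=- P1=-
Op 4: best P0=- P1=NH1
Op 5: best P0=- P1=NH1
Op 6: best P0=- P1=NH1
Op 7: best P0=- P1=NH0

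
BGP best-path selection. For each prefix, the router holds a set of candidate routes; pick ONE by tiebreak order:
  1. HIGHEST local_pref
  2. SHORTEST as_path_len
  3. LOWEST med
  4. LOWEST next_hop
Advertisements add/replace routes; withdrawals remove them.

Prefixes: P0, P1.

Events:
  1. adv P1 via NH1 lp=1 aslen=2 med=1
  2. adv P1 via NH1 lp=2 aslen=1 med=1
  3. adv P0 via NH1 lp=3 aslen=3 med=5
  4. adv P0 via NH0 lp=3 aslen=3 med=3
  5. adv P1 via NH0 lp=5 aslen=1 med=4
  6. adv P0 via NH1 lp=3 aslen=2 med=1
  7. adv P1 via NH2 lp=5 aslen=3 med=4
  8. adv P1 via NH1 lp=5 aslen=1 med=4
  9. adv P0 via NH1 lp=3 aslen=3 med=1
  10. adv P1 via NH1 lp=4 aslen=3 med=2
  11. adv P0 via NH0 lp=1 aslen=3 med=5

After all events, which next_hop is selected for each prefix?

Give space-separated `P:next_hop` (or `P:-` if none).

Answer: P0:NH1 P1:NH0

Derivation:
Op 1: best P0=- P1=NH1
Op 2: best P0=- P1=NH1
Op 3: best P0=NH1 P1=NH1
Op 4: best P0=NH0 P1=NH1
Op 5: best P0=NH0 P1=NH0
Op 6: best P0=NH1 P1=NH0
Op 7: best P0=NH1 P1=NH0
Op 8: best P0=NH1 P1=NH0
Op 9: best P0=NH1 P1=NH0
Op 10: best P0=NH1 P1=NH0
Op 11: best P0=NH1 P1=NH0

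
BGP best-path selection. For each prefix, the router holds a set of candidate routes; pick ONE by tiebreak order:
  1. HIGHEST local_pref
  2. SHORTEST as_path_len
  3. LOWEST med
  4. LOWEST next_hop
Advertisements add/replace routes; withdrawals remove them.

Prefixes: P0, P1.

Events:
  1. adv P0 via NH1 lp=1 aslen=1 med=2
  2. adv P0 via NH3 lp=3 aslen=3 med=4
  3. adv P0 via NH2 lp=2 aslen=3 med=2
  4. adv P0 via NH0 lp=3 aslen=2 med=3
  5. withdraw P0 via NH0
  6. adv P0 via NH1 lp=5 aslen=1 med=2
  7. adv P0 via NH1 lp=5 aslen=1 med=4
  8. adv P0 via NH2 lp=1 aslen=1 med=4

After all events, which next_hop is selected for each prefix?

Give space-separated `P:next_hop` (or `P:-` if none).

Answer: P0:NH1 P1:-

Derivation:
Op 1: best P0=NH1 P1=-
Op 2: best P0=NH3 P1=-
Op 3: best P0=NH3 P1=-
Op 4: best P0=NH0 P1=-
Op 5: best P0=NH3 P1=-
Op 6: best P0=NH1 P1=-
Op 7: best P0=NH1 P1=-
Op 8: best P0=NH1 P1=-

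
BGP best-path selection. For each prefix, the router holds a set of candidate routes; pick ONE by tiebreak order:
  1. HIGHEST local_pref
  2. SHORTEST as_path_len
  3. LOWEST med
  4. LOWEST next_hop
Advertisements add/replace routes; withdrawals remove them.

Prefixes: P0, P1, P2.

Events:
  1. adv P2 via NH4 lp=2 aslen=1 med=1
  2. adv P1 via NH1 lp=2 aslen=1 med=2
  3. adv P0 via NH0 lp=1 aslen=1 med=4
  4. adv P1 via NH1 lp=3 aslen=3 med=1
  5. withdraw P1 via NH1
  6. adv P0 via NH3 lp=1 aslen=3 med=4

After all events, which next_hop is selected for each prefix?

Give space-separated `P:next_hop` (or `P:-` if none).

Op 1: best P0=- P1=- P2=NH4
Op 2: best P0=- P1=NH1 P2=NH4
Op 3: best P0=NH0 P1=NH1 P2=NH4
Op 4: best P0=NH0 P1=NH1 P2=NH4
Op 5: best P0=NH0 P1=- P2=NH4
Op 6: best P0=NH0 P1=- P2=NH4

Answer: P0:NH0 P1:- P2:NH4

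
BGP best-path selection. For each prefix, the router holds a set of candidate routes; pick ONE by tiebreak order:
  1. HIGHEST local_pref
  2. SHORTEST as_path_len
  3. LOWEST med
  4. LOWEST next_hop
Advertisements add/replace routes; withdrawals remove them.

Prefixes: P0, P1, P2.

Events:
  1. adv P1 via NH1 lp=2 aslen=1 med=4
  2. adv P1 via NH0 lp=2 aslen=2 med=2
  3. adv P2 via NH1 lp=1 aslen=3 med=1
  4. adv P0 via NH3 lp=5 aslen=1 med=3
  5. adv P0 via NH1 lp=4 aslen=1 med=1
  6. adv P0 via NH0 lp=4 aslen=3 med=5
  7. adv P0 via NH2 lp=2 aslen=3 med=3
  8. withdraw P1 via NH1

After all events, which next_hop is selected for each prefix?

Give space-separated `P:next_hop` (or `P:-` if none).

Op 1: best P0=- P1=NH1 P2=-
Op 2: best P0=- P1=NH1 P2=-
Op 3: best P0=- P1=NH1 P2=NH1
Op 4: best P0=NH3 P1=NH1 P2=NH1
Op 5: best P0=NH3 P1=NH1 P2=NH1
Op 6: best P0=NH3 P1=NH1 P2=NH1
Op 7: best P0=NH3 P1=NH1 P2=NH1
Op 8: best P0=NH3 P1=NH0 P2=NH1

Answer: P0:NH3 P1:NH0 P2:NH1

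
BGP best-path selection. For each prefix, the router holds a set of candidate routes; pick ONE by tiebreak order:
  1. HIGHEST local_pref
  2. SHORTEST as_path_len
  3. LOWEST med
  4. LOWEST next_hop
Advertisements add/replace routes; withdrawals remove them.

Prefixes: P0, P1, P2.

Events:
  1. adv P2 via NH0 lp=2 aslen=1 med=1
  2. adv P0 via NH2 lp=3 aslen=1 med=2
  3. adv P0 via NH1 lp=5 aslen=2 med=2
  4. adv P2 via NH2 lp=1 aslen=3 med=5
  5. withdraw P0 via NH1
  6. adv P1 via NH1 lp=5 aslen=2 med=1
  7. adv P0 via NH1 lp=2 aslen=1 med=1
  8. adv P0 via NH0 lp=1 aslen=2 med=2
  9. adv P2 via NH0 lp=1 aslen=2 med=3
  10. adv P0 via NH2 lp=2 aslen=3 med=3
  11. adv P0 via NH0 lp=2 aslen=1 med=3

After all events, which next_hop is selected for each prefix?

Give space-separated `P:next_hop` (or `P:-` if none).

Op 1: best P0=- P1=- P2=NH0
Op 2: best P0=NH2 P1=- P2=NH0
Op 3: best P0=NH1 P1=- P2=NH0
Op 4: best P0=NH1 P1=- P2=NH0
Op 5: best P0=NH2 P1=- P2=NH0
Op 6: best P0=NH2 P1=NH1 P2=NH0
Op 7: best P0=NH2 P1=NH1 P2=NH0
Op 8: best P0=NH2 P1=NH1 P2=NH0
Op 9: best P0=NH2 P1=NH1 P2=NH0
Op 10: best P0=NH1 P1=NH1 P2=NH0
Op 11: best P0=NH1 P1=NH1 P2=NH0

Answer: P0:NH1 P1:NH1 P2:NH0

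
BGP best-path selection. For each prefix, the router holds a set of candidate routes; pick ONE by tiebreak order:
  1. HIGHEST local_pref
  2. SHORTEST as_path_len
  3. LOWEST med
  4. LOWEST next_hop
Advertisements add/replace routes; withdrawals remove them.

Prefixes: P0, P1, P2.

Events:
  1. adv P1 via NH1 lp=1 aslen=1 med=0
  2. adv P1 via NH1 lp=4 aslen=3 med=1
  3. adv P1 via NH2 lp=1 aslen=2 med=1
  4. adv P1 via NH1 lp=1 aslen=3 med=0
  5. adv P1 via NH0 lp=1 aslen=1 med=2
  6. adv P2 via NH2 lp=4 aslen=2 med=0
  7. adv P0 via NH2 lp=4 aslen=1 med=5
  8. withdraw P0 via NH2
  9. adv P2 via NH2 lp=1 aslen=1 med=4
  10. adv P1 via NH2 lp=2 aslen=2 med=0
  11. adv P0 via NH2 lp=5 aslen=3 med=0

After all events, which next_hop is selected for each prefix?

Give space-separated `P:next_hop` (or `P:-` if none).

Answer: P0:NH2 P1:NH2 P2:NH2

Derivation:
Op 1: best P0=- P1=NH1 P2=-
Op 2: best P0=- P1=NH1 P2=-
Op 3: best P0=- P1=NH1 P2=-
Op 4: best P0=- P1=NH2 P2=-
Op 5: best P0=- P1=NH0 P2=-
Op 6: best P0=- P1=NH0 P2=NH2
Op 7: best P0=NH2 P1=NH0 P2=NH2
Op 8: best P0=- P1=NH0 P2=NH2
Op 9: best P0=- P1=NH0 P2=NH2
Op 10: best P0=- P1=NH2 P2=NH2
Op 11: best P0=NH2 P1=NH2 P2=NH2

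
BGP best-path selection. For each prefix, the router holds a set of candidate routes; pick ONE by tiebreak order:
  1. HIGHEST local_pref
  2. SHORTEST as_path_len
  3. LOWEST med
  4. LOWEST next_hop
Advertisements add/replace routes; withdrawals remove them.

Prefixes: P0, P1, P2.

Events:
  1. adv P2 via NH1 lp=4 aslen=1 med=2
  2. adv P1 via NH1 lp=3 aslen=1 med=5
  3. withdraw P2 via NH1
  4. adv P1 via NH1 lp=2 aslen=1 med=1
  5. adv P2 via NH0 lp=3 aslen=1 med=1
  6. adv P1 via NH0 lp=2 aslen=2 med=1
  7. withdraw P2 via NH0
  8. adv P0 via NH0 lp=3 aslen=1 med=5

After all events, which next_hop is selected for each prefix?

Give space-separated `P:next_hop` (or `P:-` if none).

Op 1: best P0=- P1=- P2=NH1
Op 2: best P0=- P1=NH1 P2=NH1
Op 3: best P0=- P1=NH1 P2=-
Op 4: best P0=- P1=NH1 P2=-
Op 5: best P0=- P1=NH1 P2=NH0
Op 6: best P0=- P1=NH1 P2=NH0
Op 7: best P0=- P1=NH1 P2=-
Op 8: best P0=NH0 P1=NH1 P2=-

Answer: P0:NH0 P1:NH1 P2:-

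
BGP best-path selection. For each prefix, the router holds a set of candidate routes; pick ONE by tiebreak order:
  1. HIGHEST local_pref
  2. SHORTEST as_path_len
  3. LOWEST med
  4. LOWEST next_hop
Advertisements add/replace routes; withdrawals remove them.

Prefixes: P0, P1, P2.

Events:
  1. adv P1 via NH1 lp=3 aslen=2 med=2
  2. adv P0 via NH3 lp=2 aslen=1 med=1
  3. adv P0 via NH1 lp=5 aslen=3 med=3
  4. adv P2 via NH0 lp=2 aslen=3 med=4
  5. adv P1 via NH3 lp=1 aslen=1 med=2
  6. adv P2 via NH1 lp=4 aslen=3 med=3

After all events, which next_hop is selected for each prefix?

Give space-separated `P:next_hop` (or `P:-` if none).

Op 1: best P0=- P1=NH1 P2=-
Op 2: best P0=NH3 P1=NH1 P2=-
Op 3: best P0=NH1 P1=NH1 P2=-
Op 4: best P0=NH1 P1=NH1 P2=NH0
Op 5: best P0=NH1 P1=NH1 P2=NH0
Op 6: best P0=NH1 P1=NH1 P2=NH1

Answer: P0:NH1 P1:NH1 P2:NH1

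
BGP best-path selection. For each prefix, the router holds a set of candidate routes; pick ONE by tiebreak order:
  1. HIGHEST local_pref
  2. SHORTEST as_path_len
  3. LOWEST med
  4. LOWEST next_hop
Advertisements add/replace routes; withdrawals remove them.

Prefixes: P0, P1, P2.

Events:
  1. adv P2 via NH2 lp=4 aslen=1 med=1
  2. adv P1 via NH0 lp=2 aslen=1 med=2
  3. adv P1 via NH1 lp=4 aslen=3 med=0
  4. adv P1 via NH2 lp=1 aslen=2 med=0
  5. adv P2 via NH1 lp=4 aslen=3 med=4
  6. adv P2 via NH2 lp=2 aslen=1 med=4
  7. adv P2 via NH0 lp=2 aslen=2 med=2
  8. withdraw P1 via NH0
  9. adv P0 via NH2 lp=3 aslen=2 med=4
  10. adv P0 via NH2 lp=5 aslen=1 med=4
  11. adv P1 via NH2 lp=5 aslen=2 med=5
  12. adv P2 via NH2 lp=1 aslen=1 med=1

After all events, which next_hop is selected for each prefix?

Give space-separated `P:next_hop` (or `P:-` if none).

Op 1: best P0=- P1=- P2=NH2
Op 2: best P0=- P1=NH0 P2=NH2
Op 3: best P0=- P1=NH1 P2=NH2
Op 4: best P0=- P1=NH1 P2=NH2
Op 5: best P0=- P1=NH1 P2=NH2
Op 6: best P0=- P1=NH1 P2=NH1
Op 7: best P0=- P1=NH1 P2=NH1
Op 8: best P0=- P1=NH1 P2=NH1
Op 9: best P0=NH2 P1=NH1 P2=NH1
Op 10: best P0=NH2 P1=NH1 P2=NH1
Op 11: best P0=NH2 P1=NH2 P2=NH1
Op 12: best P0=NH2 P1=NH2 P2=NH1

Answer: P0:NH2 P1:NH2 P2:NH1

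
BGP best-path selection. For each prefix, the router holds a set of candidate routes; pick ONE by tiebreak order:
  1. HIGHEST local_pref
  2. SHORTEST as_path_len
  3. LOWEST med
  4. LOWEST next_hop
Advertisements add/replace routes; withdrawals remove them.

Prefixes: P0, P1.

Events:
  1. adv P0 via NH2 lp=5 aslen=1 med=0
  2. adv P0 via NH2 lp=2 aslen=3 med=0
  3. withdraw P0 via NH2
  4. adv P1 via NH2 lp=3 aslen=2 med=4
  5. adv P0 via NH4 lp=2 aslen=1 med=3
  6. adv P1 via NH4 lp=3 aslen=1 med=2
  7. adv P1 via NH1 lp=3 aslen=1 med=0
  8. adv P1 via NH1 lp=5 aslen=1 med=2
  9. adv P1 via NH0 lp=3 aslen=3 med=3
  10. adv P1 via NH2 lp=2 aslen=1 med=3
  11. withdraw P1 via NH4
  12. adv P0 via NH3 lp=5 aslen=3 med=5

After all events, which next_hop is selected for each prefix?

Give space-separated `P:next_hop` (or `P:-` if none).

Answer: P0:NH3 P1:NH1

Derivation:
Op 1: best P0=NH2 P1=-
Op 2: best P0=NH2 P1=-
Op 3: best P0=- P1=-
Op 4: best P0=- P1=NH2
Op 5: best P0=NH4 P1=NH2
Op 6: best P0=NH4 P1=NH4
Op 7: best P0=NH4 P1=NH1
Op 8: best P0=NH4 P1=NH1
Op 9: best P0=NH4 P1=NH1
Op 10: best P0=NH4 P1=NH1
Op 11: best P0=NH4 P1=NH1
Op 12: best P0=NH3 P1=NH1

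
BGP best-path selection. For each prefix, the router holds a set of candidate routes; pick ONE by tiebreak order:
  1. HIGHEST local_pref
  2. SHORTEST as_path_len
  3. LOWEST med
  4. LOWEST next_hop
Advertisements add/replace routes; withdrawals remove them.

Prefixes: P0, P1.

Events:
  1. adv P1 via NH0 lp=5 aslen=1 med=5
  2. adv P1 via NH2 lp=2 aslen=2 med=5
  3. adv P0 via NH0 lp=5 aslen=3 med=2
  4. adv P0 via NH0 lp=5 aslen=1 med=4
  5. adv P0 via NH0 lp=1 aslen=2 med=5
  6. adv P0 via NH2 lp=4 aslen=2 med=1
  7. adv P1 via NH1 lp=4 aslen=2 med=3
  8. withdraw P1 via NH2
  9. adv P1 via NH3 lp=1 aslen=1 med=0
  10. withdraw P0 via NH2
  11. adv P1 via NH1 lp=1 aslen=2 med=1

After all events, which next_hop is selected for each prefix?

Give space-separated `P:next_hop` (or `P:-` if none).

Answer: P0:NH0 P1:NH0

Derivation:
Op 1: best P0=- P1=NH0
Op 2: best P0=- P1=NH0
Op 3: best P0=NH0 P1=NH0
Op 4: best P0=NH0 P1=NH0
Op 5: best P0=NH0 P1=NH0
Op 6: best P0=NH2 P1=NH0
Op 7: best P0=NH2 P1=NH0
Op 8: best P0=NH2 P1=NH0
Op 9: best P0=NH2 P1=NH0
Op 10: best P0=NH0 P1=NH0
Op 11: best P0=NH0 P1=NH0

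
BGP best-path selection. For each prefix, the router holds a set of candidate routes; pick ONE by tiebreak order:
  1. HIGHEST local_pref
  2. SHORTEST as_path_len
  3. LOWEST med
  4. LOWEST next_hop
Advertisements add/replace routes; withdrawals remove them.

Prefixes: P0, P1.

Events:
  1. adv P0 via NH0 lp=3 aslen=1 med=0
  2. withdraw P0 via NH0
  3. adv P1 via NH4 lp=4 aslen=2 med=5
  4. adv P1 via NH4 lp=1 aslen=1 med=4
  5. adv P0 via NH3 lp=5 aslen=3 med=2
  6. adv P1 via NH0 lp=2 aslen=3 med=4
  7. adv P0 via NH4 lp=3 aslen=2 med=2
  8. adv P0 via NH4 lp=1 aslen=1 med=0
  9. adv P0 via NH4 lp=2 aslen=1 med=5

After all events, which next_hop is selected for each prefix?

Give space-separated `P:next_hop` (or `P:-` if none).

Answer: P0:NH3 P1:NH0

Derivation:
Op 1: best P0=NH0 P1=-
Op 2: best P0=- P1=-
Op 3: best P0=- P1=NH4
Op 4: best P0=- P1=NH4
Op 5: best P0=NH3 P1=NH4
Op 6: best P0=NH3 P1=NH0
Op 7: best P0=NH3 P1=NH0
Op 8: best P0=NH3 P1=NH0
Op 9: best P0=NH3 P1=NH0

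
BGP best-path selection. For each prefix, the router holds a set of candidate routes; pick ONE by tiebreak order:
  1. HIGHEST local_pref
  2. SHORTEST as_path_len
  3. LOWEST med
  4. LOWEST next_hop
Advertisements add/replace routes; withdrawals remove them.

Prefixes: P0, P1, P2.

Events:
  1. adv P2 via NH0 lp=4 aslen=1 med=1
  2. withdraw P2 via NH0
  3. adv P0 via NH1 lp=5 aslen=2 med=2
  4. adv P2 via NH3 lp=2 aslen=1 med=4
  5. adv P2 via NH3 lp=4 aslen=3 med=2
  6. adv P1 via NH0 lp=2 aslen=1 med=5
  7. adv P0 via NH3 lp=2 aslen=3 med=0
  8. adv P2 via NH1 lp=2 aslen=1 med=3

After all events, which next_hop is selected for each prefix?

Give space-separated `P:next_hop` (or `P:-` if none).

Op 1: best P0=- P1=- P2=NH0
Op 2: best P0=- P1=- P2=-
Op 3: best P0=NH1 P1=- P2=-
Op 4: best P0=NH1 P1=- P2=NH3
Op 5: best P0=NH1 P1=- P2=NH3
Op 6: best P0=NH1 P1=NH0 P2=NH3
Op 7: best P0=NH1 P1=NH0 P2=NH3
Op 8: best P0=NH1 P1=NH0 P2=NH3

Answer: P0:NH1 P1:NH0 P2:NH3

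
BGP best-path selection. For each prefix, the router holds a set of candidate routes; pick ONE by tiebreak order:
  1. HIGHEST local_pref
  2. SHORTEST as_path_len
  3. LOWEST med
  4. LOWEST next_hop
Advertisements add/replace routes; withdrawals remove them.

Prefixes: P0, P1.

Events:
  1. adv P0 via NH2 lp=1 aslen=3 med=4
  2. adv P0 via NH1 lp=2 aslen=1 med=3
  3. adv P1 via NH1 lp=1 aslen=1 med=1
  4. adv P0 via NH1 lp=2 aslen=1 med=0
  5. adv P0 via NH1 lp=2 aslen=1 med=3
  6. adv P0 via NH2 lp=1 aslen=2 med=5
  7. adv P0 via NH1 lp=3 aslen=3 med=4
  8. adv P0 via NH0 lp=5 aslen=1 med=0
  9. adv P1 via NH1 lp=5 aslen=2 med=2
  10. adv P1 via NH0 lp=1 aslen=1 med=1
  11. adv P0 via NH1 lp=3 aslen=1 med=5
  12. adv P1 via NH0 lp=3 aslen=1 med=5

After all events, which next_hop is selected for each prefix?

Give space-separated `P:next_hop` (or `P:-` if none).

Answer: P0:NH0 P1:NH1

Derivation:
Op 1: best P0=NH2 P1=-
Op 2: best P0=NH1 P1=-
Op 3: best P0=NH1 P1=NH1
Op 4: best P0=NH1 P1=NH1
Op 5: best P0=NH1 P1=NH1
Op 6: best P0=NH1 P1=NH1
Op 7: best P0=NH1 P1=NH1
Op 8: best P0=NH0 P1=NH1
Op 9: best P0=NH0 P1=NH1
Op 10: best P0=NH0 P1=NH1
Op 11: best P0=NH0 P1=NH1
Op 12: best P0=NH0 P1=NH1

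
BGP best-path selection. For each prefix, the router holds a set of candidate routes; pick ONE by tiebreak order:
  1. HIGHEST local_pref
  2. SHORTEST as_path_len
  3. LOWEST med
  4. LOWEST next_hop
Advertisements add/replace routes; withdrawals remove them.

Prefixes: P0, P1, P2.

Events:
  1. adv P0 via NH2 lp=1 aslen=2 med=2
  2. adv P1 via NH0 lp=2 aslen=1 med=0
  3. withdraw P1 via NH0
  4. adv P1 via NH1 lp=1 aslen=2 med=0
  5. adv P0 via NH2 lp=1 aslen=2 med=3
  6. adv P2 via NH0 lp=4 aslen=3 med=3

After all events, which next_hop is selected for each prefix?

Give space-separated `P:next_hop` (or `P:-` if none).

Answer: P0:NH2 P1:NH1 P2:NH0

Derivation:
Op 1: best P0=NH2 P1=- P2=-
Op 2: best P0=NH2 P1=NH0 P2=-
Op 3: best P0=NH2 P1=- P2=-
Op 4: best P0=NH2 P1=NH1 P2=-
Op 5: best P0=NH2 P1=NH1 P2=-
Op 6: best P0=NH2 P1=NH1 P2=NH0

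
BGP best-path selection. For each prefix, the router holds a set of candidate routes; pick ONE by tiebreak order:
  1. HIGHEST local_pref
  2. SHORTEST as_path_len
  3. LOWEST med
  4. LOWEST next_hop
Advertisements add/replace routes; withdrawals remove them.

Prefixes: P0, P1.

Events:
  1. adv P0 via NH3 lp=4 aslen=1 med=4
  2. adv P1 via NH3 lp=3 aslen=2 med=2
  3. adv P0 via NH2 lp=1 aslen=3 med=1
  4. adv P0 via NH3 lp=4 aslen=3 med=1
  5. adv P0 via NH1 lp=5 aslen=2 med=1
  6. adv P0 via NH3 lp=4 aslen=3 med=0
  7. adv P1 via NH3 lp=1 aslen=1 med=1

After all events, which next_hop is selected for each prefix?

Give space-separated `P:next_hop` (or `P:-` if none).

Answer: P0:NH1 P1:NH3

Derivation:
Op 1: best P0=NH3 P1=-
Op 2: best P0=NH3 P1=NH3
Op 3: best P0=NH3 P1=NH3
Op 4: best P0=NH3 P1=NH3
Op 5: best P0=NH1 P1=NH3
Op 6: best P0=NH1 P1=NH3
Op 7: best P0=NH1 P1=NH3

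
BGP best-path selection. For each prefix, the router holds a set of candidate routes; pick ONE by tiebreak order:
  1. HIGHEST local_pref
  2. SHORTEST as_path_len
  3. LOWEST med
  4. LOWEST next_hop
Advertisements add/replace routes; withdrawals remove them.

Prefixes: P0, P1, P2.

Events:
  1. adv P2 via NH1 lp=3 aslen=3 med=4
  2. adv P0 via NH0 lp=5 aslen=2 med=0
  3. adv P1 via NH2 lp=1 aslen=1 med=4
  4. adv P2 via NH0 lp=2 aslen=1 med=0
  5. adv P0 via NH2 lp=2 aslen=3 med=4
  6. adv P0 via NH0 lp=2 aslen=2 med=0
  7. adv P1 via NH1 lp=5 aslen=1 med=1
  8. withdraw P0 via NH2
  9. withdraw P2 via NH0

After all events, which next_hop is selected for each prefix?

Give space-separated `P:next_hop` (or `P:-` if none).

Op 1: best P0=- P1=- P2=NH1
Op 2: best P0=NH0 P1=- P2=NH1
Op 3: best P0=NH0 P1=NH2 P2=NH1
Op 4: best P0=NH0 P1=NH2 P2=NH1
Op 5: best P0=NH0 P1=NH2 P2=NH1
Op 6: best P0=NH0 P1=NH2 P2=NH1
Op 7: best P0=NH0 P1=NH1 P2=NH1
Op 8: best P0=NH0 P1=NH1 P2=NH1
Op 9: best P0=NH0 P1=NH1 P2=NH1

Answer: P0:NH0 P1:NH1 P2:NH1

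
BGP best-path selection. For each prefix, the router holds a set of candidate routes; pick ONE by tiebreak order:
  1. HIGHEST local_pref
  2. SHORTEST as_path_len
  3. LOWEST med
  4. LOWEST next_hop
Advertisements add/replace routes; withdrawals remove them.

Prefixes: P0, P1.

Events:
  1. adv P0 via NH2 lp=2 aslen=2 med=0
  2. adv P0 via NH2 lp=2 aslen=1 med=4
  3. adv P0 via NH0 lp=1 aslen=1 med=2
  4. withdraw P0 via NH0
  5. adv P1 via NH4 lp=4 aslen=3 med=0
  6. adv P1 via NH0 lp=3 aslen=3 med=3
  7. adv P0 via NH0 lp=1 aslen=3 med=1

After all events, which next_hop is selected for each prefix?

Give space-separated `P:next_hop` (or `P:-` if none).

Answer: P0:NH2 P1:NH4

Derivation:
Op 1: best P0=NH2 P1=-
Op 2: best P0=NH2 P1=-
Op 3: best P0=NH2 P1=-
Op 4: best P0=NH2 P1=-
Op 5: best P0=NH2 P1=NH4
Op 6: best P0=NH2 P1=NH4
Op 7: best P0=NH2 P1=NH4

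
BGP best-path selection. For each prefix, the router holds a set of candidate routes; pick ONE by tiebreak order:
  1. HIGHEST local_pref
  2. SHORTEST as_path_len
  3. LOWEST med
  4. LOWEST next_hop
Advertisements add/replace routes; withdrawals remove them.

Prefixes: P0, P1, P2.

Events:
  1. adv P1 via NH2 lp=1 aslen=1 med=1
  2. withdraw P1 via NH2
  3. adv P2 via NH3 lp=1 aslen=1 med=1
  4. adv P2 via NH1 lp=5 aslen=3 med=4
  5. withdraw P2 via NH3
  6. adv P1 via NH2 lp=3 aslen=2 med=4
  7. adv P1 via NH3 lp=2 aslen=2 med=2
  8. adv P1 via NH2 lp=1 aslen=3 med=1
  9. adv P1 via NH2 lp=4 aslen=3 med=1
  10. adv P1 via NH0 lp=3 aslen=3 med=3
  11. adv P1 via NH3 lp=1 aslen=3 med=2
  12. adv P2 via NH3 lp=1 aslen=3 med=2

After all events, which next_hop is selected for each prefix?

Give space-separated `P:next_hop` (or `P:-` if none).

Op 1: best P0=- P1=NH2 P2=-
Op 2: best P0=- P1=- P2=-
Op 3: best P0=- P1=- P2=NH3
Op 4: best P0=- P1=- P2=NH1
Op 5: best P0=- P1=- P2=NH1
Op 6: best P0=- P1=NH2 P2=NH1
Op 7: best P0=- P1=NH2 P2=NH1
Op 8: best P0=- P1=NH3 P2=NH1
Op 9: best P0=- P1=NH2 P2=NH1
Op 10: best P0=- P1=NH2 P2=NH1
Op 11: best P0=- P1=NH2 P2=NH1
Op 12: best P0=- P1=NH2 P2=NH1

Answer: P0:- P1:NH2 P2:NH1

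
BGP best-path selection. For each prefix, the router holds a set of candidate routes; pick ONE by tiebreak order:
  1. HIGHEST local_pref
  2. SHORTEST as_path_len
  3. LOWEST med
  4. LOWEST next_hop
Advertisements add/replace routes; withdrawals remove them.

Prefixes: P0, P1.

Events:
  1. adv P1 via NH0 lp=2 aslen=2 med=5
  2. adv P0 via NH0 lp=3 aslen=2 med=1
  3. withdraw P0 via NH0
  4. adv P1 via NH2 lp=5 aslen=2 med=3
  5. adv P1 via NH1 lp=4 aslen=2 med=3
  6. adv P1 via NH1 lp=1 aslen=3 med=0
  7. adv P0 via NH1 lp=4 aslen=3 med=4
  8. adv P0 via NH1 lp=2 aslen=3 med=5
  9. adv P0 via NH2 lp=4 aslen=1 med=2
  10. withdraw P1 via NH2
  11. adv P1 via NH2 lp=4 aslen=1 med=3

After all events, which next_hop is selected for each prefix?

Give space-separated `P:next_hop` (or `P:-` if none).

Answer: P0:NH2 P1:NH2

Derivation:
Op 1: best P0=- P1=NH0
Op 2: best P0=NH0 P1=NH0
Op 3: best P0=- P1=NH0
Op 4: best P0=- P1=NH2
Op 5: best P0=- P1=NH2
Op 6: best P0=- P1=NH2
Op 7: best P0=NH1 P1=NH2
Op 8: best P0=NH1 P1=NH2
Op 9: best P0=NH2 P1=NH2
Op 10: best P0=NH2 P1=NH0
Op 11: best P0=NH2 P1=NH2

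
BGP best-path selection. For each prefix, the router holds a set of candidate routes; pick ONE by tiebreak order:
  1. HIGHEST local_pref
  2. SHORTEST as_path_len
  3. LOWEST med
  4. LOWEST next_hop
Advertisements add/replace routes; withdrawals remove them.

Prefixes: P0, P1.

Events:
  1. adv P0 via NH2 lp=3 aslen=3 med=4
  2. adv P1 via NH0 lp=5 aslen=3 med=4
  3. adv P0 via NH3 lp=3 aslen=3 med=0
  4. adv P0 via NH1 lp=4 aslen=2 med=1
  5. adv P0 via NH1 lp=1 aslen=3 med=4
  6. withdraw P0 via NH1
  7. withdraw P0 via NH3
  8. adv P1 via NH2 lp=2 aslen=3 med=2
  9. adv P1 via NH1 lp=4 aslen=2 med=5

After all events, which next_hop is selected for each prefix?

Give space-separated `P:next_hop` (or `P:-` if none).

Answer: P0:NH2 P1:NH0

Derivation:
Op 1: best P0=NH2 P1=-
Op 2: best P0=NH2 P1=NH0
Op 3: best P0=NH3 P1=NH0
Op 4: best P0=NH1 P1=NH0
Op 5: best P0=NH3 P1=NH0
Op 6: best P0=NH3 P1=NH0
Op 7: best P0=NH2 P1=NH0
Op 8: best P0=NH2 P1=NH0
Op 9: best P0=NH2 P1=NH0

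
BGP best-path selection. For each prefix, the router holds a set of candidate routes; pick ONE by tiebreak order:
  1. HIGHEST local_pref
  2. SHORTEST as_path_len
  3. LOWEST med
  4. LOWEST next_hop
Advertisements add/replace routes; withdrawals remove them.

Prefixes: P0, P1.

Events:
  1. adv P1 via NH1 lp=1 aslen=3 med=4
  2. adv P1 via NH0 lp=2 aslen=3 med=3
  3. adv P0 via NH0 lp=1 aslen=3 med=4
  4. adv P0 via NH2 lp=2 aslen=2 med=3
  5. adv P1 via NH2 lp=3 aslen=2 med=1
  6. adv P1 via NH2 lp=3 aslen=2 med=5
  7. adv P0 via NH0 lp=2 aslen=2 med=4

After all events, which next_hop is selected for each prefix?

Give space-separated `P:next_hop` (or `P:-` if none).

Answer: P0:NH2 P1:NH2

Derivation:
Op 1: best P0=- P1=NH1
Op 2: best P0=- P1=NH0
Op 3: best P0=NH0 P1=NH0
Op 4: best P0=NH2 P1=NH0
Op 5: best P0=NH2 P1=NH2
Op 6: best P0=NH2 P1=NH2
Op 7: best P0=NH2 P1=NH2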